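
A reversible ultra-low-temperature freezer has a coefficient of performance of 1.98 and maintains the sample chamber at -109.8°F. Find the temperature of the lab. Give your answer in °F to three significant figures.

COP_R = T_C/(T_H − T_C) gives T_H − T_C = T_C/COP.
With T_C = 194.37 K, T_H = 194.37 × (1 + 1/1.98) = 292.54 K.
Converting, 292.54 K = 66.90°F.

66.9 °F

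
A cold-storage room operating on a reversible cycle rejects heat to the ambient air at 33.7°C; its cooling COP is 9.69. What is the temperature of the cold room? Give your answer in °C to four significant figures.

4.996 °C

For a Carnot refrigerator COP_R = T_C/(T_H − T_C), so T_C = COP·T_H/(1 + COP).
With T_H = 306.85 K, T_C = 9.69 × 306.85/10.69 = 278.15 K.
Converting, 278.15 K = 5.00°C.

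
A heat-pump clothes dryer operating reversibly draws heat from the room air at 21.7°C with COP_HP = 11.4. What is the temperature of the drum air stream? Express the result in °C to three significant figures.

COP_HP = T_H/(T_H − T_C) rearranges to T_H = COP·T_C/(COP − 1).
With T_C = 294.85 K, T_H = 11.4 × 294.85/10.40 = 323.20 K.
Converting, 323.20 K = 50.05°C.

50.1 °C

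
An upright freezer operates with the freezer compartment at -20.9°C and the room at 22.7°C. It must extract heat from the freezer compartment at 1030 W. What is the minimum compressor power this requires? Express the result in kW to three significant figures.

In absolute terms T_C = 252.25 K and T_H = 295.85 K, so ΔT = 43.60 K.
COP_Carnot = T_C/ΔT = 252.25/43.60 = 5.786.
Ẇ_min = Q̇/COP_Carnot = 1030/5.786 = 178.0 W = 0.1780 kW.

0.178 kW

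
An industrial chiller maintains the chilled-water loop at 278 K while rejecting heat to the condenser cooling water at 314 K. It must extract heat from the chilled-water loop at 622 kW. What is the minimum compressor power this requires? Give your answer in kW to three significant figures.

The reservoir spacing is ΔT = 314 − 278 = 36.00 K.
COP_Carnot = T_C/ΔT = 278.00/36.00 = 7.722.
Ẇ_min = Q̇/COP_Carnot = 622.0/7.722 = 80.55 kW.

80.5 kW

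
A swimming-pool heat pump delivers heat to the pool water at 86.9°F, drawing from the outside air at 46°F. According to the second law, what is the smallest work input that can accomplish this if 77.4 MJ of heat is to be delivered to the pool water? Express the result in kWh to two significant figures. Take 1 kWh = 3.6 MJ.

In absolute terms T_C = 280.93 K and T_H = 303.65 K, so ΔT = 22.72 K.
The reversible limit is COP_HP = T_H/ΔT = 13.36, so W_min = Q_H/COP = Q_H·ΔT/T_H.
W_min = 77.40 × 22.72/303.65 = 5.792 MJ = 1.609 kWh.

1.6 kWh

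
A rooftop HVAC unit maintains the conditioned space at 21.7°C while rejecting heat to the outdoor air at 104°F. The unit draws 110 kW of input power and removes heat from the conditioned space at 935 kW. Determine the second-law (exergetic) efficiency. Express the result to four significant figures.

COP_actual = Q̇_C/Ẇ = 935.0/110.0 = 8.500.
In absolute terms T_C = 294.85 K and T_H = 313.15 K, so ΔT = 18.30 K.
COP_Carnot = T_C/ΔT = 294.85/18.30 = 16.11.
η_II = COP_actual/COP_Carnot = 8.500/16.11 = 0.5276.

0.5276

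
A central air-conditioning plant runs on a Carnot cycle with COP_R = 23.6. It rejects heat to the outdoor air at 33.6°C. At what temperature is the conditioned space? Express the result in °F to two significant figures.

70 °F

For a Carnot refrigerator COP_R = T_C/(T_H − T_C), so T_C = COP·T_H/(1 + COP).
With T_H = 306.75 K, T_C = 23.6 × 306.75/24.60 = 294.28 K.
Converting, 294.28 K = 70.03°F.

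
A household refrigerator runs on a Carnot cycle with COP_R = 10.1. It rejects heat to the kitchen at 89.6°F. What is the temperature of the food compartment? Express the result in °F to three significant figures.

For a Carnot refrigerator COP_R = T_C/(T_H − T_C), so T_C = COP·T_H/(1 + COP).
With T_H = 305.15 K, T_C = 10.1 × 305.15/11.10 = 277.66 K.
Converting, 277.66 K = 40.12°F.

40.1 °F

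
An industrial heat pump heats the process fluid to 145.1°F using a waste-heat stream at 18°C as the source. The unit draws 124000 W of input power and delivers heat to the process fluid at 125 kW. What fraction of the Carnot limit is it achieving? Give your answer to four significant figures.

0.1345

Converting, Q̇_H = 125.0 kW = 125000 W, so COP_actual = Q̇_H/Ẇ = 125000/124000 = 1.008.
In absolute terms T_C = 291.15 K and T_H = 335.98 K, so ΔT = 44.83 K.
COP_Carnot = T_H/ΔT = 335.98/44.83 = 7.494.
η_II = COP_actual/COP_Carnot = 1.008/7.494 = 0.1345.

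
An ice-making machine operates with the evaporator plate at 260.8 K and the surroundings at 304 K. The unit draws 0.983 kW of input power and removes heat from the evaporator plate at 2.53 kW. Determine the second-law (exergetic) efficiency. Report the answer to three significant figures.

0.426

COP_actual = Q̇_C/Ẇ = 2.530/0.9830 = 2.574.
The reservoir spacing is ΔT = 304 − 260.8 = 43.20 K.
COP_Carnot = T_C/ΔT = 260.80/43.20 = 6.037.
η_II = COP_actual/COP_Carnot = 2.574/6.037 = 0.4263.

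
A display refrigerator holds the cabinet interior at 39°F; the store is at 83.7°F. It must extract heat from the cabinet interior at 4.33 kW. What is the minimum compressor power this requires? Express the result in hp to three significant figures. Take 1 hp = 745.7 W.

0.520 hp

In absolute terms T_C = 277.04 K and T_H = 301.87 K, so ΔT = 24.83 K.
COP_Carnot = T_C/ΔT = 277.04/24.83 = 11.16.
Ẇ_min = Q̇/COP_Carnot = 4.330/11.16 = 0.3881 kW = 0.5205 hp.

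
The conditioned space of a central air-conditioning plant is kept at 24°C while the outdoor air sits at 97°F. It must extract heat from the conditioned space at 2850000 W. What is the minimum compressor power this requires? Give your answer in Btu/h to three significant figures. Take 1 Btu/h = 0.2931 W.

In absolute terms T_C = 297.15 K and T_H = 309.26 K, so ΔT = 12.11 K.
COP_Carnot = T_C/ΔT = 297.15/12.11 = 24.54.
Ẇ_min = Q̇/COP_Carnot = 2850000/24.54 = 116200 W = 396300 Btu/h.

396000 Btu/h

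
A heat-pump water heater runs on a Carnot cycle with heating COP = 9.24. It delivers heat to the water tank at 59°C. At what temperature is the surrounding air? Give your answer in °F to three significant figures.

73.5 °F

COP_HP = T_H/(T_H − T_C) gives T_H − T_C = T_H/COP.
With T_H = 332.15 K, T_C = 332.15 × (1 − 1/9.24) = 296.20 K.
Converting, 296.20 K = 73.50°F.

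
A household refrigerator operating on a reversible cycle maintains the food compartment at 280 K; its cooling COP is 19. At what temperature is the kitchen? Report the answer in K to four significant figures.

COP_R = T_C/(T_H − T_C) gives T_H − T_C = T_C/COP.
With T_C = 280.00 K, T_H = 280.00 × (1 + 1/19) = 294.74 K.

294.7 K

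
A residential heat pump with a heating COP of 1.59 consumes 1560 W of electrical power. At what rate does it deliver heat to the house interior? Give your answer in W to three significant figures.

2480 W

Q̇_H = COP_HP × Ẇ = 1.59 × 1560 = 2480 W.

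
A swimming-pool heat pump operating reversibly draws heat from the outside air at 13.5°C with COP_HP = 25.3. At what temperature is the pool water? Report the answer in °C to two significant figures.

COP_HP = T_H/(T_H − T_C) rearranges to T_H = COP·T_C/(COP − 1).
With T_C = 286.65 K, T_H = 25.3 × 286.65/24.30 = 298.45 K.
Converting, 298.45 K = 25.30°C.

25 °C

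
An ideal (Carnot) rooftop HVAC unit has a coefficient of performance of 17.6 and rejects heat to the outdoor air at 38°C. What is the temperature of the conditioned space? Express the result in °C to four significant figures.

For a Carnot refrigerator COP_R = T_C/(T_H − T_C), so T_C = COP·T_H/(1 + COP).
With T_H = 311.15 K, T_C = 17.6 × 311.15/18.60 = 294.42 K.
Converting, 294.42 K = 21.27°C.

21.27 °C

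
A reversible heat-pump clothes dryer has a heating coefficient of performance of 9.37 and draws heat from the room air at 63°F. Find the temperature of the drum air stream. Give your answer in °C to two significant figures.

COP_HP = T_H/(T_H − T_C) rearranges to T_H = COP·T_C/(COP − 1).
With T_C = 290.37 K, T_H = 9.37 × 290.37/8.370 = 325.06 K.
Converting, 325.06 K = 51.91°C.

52 °C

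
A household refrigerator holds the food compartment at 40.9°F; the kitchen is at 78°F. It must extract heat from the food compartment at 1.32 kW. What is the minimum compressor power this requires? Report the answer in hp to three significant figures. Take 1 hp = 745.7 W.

0.131 hp

In absolute terms T_C = 278.09 K and T_H = 298.71 K, so ΔT = 20.61 K.
COP_Carnot = T_C/ΔT = 278.09/20.61 = 13.49.
Ẇ_min = Q̇/COP_Carnot = 1.320/13.49 = 0.09783 kW = 0.1312 hp.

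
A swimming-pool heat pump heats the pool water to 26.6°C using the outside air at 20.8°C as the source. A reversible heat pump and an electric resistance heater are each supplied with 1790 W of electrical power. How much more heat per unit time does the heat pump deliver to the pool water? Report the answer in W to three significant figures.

90700 W

In absolute terms T_C = 293.95 K and T_H = 299.75 K, so ΔT = 5.800 K.
COP_Carnot = T_H/ΔT = 299.75/5.800 = 51.68.
The heat pump delivers Q̇_H = COP × Ẇ = 92510 W; the resistance heater delivers Ẇ = 1790 W.
Extra = (COP − 1)·Ẇ = 90720 W.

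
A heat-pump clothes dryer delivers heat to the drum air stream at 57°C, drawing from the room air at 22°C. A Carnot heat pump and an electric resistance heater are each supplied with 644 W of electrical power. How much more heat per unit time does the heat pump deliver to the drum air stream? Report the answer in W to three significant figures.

5430 W

In absolute terms T_C = 295.15 K and T_H = 330.15 K, so ΔT = 35.00 K.
COP_Carnot = T_H/ΔT = 330.15/35.00 = 9.433.
The heat pump delivers Q̇_H = COP × Ẇ = 6075 W; the resistance heater delivers Ẇ = 644.0 W.
Extra = (COP − 1)·Ẇ = 5431 W.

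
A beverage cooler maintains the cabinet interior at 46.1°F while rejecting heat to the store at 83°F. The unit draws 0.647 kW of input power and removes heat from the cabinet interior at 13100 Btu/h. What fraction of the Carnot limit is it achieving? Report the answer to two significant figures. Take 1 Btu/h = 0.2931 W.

Converting, Q̇_C = 13100 Btu/h = 3.840 kW, so COP_actual = Q̇_C/Ẇ = 3.840/0.6470 = 5.934.
In absolute terms T_C = 280.98 K and T_H = 301.48 K, so ΔT = 20.50 K.
COP_Carnot = T_C/ΔT = 280.98/20.50 = 13.71.
η_II = COP_actual/COP_Carnot = 5.934/13.71 = 0.4330.

0.43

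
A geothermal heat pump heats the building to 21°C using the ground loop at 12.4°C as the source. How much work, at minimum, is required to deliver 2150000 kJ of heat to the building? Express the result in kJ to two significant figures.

63000 kJ

In absolute terms T_C = 285.55 K and T_H = 294.15 K, so ΔT = 8.600 K.
The reversible limit is COP_HP = T_H/ΔT = 34.20, so W_min = Q_H/COP = Q_H·ΔT/T_H.
W_min = 2150000 × 8.600/294.15 = 62860 kJ.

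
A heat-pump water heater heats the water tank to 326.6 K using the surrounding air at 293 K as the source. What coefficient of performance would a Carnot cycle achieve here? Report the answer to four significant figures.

The reservoir spacing is ΔT = 326.6 − 293 = 33.60 K.
For a reversible cycle, COP_Carnot = T_H/ΔT = 326.60/33.60 = 9.720.

9.720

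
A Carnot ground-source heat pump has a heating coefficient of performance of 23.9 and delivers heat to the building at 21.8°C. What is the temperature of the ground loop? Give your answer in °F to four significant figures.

COP_HP = T_H/(T_H − T_C) gives T_H − T_C = T_H/COP.
With T_H = 294.95 K, T_C = 294.95 × (1 − 1/23.9) = 282.61 K.
Converting, 282.61 K = 49.03°F.

49.03 °F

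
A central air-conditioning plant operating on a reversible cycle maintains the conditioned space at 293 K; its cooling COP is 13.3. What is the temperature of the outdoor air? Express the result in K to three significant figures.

315 K

COP_R = T_C/(T_H − T_C) gives T_H − T_C = T_C/COP.
With T_C = 293.00 K, T_H = 293.00 × (1 + 1/13.3) = 315.03 K.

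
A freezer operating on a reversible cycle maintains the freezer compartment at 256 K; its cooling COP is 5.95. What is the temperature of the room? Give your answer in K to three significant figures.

COP_R = T_C/(T_H − T_C) gives T_H − T_C = T_C/COP.
With T_C = 256.00 K, T_H = 256.00 × (1 + 1/5.95) = 299.03 K.

299 K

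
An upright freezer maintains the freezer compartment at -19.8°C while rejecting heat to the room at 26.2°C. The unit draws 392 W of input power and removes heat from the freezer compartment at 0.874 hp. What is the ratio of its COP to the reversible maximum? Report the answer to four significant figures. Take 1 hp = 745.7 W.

0.3019

Converting, Q̇_C = 0.8740 hp = 651.7 W, so COP_actual = Q̇_C/Ẇ = 651.7/392.0 = 1.663.
In absolute terms T_C = 253.35 K and T_H = 299.35 K, so ΔT = 46.00 K.
COP_Carnot = T_C/ΔT = 253.35/46.00 = 5.508.
η_II = COP_actual/COP_Carnot = 1.663/5.508 = 0.3019.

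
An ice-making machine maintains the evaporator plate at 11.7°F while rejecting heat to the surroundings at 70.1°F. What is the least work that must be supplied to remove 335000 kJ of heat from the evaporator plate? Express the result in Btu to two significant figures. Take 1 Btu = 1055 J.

In absolute terms T_C = 261.87 K and T_H = 294.32 K, so ΔT = 32.44 K.
The reversible limit is COP_R = T_C/ΔT = 8.071, so W_min = Q_C/COP = Q_C·ΔT/T_C.
W_min = 335000 × 32.44/261.87 = 41500 kJ = 39340 Btu.

39000 Btu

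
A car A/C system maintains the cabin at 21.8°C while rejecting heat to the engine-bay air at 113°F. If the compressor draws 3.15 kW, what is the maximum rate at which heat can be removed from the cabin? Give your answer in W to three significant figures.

40000 W

In absolute terms T_C = 294.95 K and T_H = 318.15 K, so ΔT = 23.20 K.
COP_Carnot = T_C/ΔT = 294.95/23.20 = 12.71.
Q̇_max = COP_Carnot × Ẇ = 12.71 × 3.150 kW = 40.05 kW = 40050 W.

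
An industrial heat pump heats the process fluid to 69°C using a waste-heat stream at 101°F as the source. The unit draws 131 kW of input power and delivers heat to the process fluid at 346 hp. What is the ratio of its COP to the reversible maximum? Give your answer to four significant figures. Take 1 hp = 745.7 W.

0.1765

Converting, Q̇_H = 346.0 hp = 258.0 kW, so COP_actual = Q̇_H/Ẇ = 258.0/131.0 = 1.970.
In absolute terms T_C = 311.48 K and T_H = 342.15 K, so ΔT = 30.67 K.
COP_Carnot = T_H/ΔT = 342.15/30.67 = 11.16.
η_II = COP_actual/COP_Carnot = 1.970/11.16 = 0.1765.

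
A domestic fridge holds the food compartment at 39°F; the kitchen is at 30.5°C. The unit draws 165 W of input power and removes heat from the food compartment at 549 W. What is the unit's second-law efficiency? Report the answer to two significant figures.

COP_actual = Q̇_C/Ẇ = 549.0/165.0 = 3.327.
In absolute terms T_C = 277.04 K and T_H = 303.65 K, so ΔT = 26.61 K.
COP_Carnot = T_C/ΔT = 277.04/26.61 = 10.41.
η_II = COP_actual/COP_Carnot = 3.327/10.41 = 0.3196.

0.32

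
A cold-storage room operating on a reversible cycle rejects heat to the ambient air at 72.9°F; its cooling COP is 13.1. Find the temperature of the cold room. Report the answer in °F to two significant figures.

35 °F

For a Carnot refrigerator COP_R = T_C/(T_H − T_C), so T_C = COP·T_H/(1 + COP).
With T_H = 295.87 K, T_C = 13.1 × 295.87/14.10 = 274.89 K.
Converting, 274.89 K = 35.13°F.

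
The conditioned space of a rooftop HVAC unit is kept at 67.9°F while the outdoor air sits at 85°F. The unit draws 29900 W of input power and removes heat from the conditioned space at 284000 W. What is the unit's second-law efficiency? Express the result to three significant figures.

COP_actual = Q̇_C/Ẇ = 284000/29900 = 9.498.
In absolute terms T_C = 293.09 K and T_H = 302.59 K, so ΔT = 9.500 K.
COP_Carnot = T_C/ΔT = 293.09/9.500 = 30.85.
η_II = COP_actual/COP_Carnot = 9.498/30.85 = 0.3079.

0.308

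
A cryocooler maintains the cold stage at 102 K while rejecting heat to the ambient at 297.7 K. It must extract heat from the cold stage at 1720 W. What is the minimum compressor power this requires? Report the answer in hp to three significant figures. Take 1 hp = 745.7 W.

4.43 hp

The reservoir spacing is ΔT = 297.7 − 102 = 195.7 K.
COP_Carnot = T_C/ΔT = 102.00/195.7 = 0.5212.
Ẇ_min = Q̇/COP_Carnot = 1720/0.5212 = 3300 W = 4.425 hp.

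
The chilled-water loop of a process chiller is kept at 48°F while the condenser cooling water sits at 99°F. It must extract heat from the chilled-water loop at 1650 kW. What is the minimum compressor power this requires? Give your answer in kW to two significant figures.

170 kW

In absolute terms T_C = 282.04 K and T_H = 310.37 K, so ΔT = 28.33 K.
COP_Carnot = T_C/ΔT = 282.04/28.33 = 9.954.
Ẇ_min = Q̇/COP_Carnot = 1650/9.954 = 165.8 kW.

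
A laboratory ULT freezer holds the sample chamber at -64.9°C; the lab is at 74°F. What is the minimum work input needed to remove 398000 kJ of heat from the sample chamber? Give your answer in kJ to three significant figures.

169000 kJ

In absolute terms T_C = 208.25 K and T_H = 296.48 K, so ΔT = 88.23 K.
The reversible limit is COP_R = T_C/ΔT = 2.360, so W_min = Q_C/COP = Q_C·ΔT/T_C.
W_min = 398000 × 88.23/208.25 = 168600 kJ.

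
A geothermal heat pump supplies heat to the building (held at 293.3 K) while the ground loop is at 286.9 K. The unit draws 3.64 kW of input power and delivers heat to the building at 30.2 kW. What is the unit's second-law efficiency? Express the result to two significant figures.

0.18

COP_actual = Q̇_H/Ẇ = 30.20/3.640 = 8.297.
The reservoir spacing is ΔT = 293.3 − 286.9 = 6.400 K.
COP_Carnot = T_H/ΔT = 293.30/6.400 = 45.83.
η_II = COP_actual/COP_Carnot = 8.297/45.83 = 0.1810.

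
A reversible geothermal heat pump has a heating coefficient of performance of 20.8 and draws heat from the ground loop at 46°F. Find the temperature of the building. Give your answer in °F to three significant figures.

71.5 °F

COP_HP = T_H/(T_H − T_C) rearranges to T_H = COP·T_C/(COP − 1).
With T_C = 280.93 K, T_H = 20.8 × 280.93/19.80 = 295.12 K.
Converting, 295.12 K = 71.54°F.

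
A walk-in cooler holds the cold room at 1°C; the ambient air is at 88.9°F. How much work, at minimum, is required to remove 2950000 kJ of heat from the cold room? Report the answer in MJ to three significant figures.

329 MJ

In absolute terms T_C = 274.15 K and T_H = 304.76 K, so ΔT = 30.61 K.
The reversible limit is COP_R = T_C/ΔT = 8.956, so W_min = Q_C/COP = Q_C·ΔT/T_C.
W_min = 2950000 × 30.61/274.15 = 329400 kJ = 329.4 MJ.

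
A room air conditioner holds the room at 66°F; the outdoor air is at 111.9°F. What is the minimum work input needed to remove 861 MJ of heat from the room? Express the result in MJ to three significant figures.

In absolute terms T_C = 292.04 K and T_H = 317.54 K, so ΔT = 25.50 K.
The reversible limit is COP_R = T_C/ΔT = 11.45, so W_min = Q_C/COP = Q_C·ΔT/T_C.
W_min = 861.0 × 25.50/292.04 = 75.18 MJ.

75.2 MJ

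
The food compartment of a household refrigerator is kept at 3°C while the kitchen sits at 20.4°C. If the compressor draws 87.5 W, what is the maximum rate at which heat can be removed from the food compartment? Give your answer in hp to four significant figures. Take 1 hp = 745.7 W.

In absolute terms T_C = 276.15 K and T_H = 293.55 K, so ΔT = 17.40 K.
COP_Carnot = T_C/ΔT = 276.15/17.40 = 15.87.
Q̇_max = COP_Carnot × Ẇ = 15.87 × 87.50 W = 1389 W = 1.862 hp.

1.862 hp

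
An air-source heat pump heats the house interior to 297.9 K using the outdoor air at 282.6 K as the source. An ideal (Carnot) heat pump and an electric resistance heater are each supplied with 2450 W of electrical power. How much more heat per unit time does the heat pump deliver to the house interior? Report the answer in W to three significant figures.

45300 W

The reservoir spacing is ΔT = 297.9 − 282.6 = 15.30 K.
COP_Carnot = T_H/ΔT = 297.90/15.30 = 19.47.
The heat pump delivers Q̇_H = COP × Ẇ = 47700 W; the resistance heater delivers Ẇ = 2450 W.
Extra = (COP − 1)·Ẇ = 45250 W.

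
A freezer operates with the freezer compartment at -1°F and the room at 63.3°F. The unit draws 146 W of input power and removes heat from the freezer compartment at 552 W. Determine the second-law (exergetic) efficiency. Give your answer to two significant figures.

COP_actual = Q̇_C/Ẇ = 552.0/146.0 = 3.781.
In absolute terms T_C = 254.82 K and T_H = 290.54 K, so ΔT = 35.72 K.
COP_Carnot = T_C/ΔT = 254.82/35.72 = 7.133.
η_II = COP_actual/COP_Carnot = 3.781/7.133 = 0.5300.

0.53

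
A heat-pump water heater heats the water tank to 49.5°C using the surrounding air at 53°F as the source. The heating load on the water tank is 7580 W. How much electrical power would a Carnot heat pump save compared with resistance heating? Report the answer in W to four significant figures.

6691 W

In absolute terms T_C = 284.82 K and T_H = 322.65 K, so ΔT = 37.83 K.
COP_Carnot = T_H/ΔT = 322.65/37.83 = 8.528.
Resistance heating needs Ẇ_res = Q̇_H = 7580 W; the reversible heat pump needs only Ẇ_hp = Q̇_H/COP = 888.8 W.
Saving = 7580 − 888.8 = 6691 W.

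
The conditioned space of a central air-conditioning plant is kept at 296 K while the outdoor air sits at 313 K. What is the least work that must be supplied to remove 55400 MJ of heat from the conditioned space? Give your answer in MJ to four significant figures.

The reservoir spacing is ΔT = 313 − 296 = 17.00 K.
The reversible limit is COP_R = T_C/ΔT = 17.41, so W_min = Q_C/COP = Q_C·ΔT/T_C.
W_min = 55400 × 17.00/296.00 = 3182 MJ.

3182 MJ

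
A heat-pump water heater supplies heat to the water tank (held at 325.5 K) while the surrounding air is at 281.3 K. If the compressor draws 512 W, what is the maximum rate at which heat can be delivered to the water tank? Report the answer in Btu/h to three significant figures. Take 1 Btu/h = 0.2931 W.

12900 Btu/h

The reservoir spacing is ΔT = 325.5 − 281.3 = 44.20 K.
COP_Carnot = T_H/ΔT = 325.50/44.20 = 7.364.
Q̇_max = COP_Carnot × Ẇ = 7.364 × 512.0 W = 3770 W = 12860 Btu/h.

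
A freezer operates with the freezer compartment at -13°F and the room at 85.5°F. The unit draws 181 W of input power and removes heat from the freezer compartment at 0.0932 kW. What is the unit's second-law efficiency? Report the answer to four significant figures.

0.1135

Converting, Q̇_C = 0.09320 kW = 93.20 W, so COP_actual = Q̇_C/Ẇ = 93.20/181.0 = 0.5149.
In absolute terms T_C = 248.15 K and T_H = 302.87 K, so ΔT = 54.72 K.
COP_Carnot = T_C/ΔT = 248.15/54.72 = 4.535.
η_II = COP_actual/COP_Carnot = 0.5149/4.535 = 0.1135.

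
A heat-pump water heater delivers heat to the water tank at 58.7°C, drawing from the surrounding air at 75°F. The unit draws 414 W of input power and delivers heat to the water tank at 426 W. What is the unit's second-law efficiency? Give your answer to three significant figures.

COP_actual = Q̇_H/Ẇ = 426.0/414.0 = 1.029.
In absolute terms T_C = 297.04 K and T_H = 331.85 K, so ΔT = 34.81 K.
COP_Carnot = T_H/ΔT = 331.85/34.81 = 9.533.
η_II = COP_actual/COP_Carnot = 1.029/9.533 = 0.1079.

0.108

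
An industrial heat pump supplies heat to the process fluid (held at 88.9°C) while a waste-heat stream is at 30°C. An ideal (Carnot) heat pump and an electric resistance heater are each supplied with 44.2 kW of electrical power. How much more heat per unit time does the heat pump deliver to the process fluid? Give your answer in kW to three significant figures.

In absolute terms T_C = 303.15 K and T_H = 362.05 K, so ΔT = 58.90 K.
COP_Carnot = T_H/ΔT = 362.05/58.90 = 6.147.
The heat pump delivers Q̇_H = COP × Ẇ = 271.7 kW; the resistance heater delivers Ẇ = 44.20 kW.
Extra = (COP − 1)·Ẇ = 227.5 kW.

227 kW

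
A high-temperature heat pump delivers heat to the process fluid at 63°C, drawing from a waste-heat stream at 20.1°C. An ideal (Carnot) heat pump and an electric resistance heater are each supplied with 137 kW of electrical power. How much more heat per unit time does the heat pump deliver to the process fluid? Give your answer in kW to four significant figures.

936.5 kW

In absolute terms T_C = 293.25 K and T_H = 336.15 K, so ΔT = 42.90 K.
COP_Carnot = T_H/ΔT = 336.15/42.90 = 7.836.
The heat pump delivers Q̇_H = COP × Ẇ = 1073 kW; the resistance heater delivers Ẇ = 137.0 kW.
Extra = (COP − 1)·Ẇ = 936.5 kW.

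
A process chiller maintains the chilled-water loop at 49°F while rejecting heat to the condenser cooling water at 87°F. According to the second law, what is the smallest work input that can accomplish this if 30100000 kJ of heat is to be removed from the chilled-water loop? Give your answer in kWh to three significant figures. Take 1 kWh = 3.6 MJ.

In absolute terms T_C = 282.59 K and T_H = 303.71 K, so ΔT = 21.11 K.
The reversible limit is COP_R = T_C/ΔT = 13.39, so W_min = Q_C/COP = Q_C·ΔT/T_C.
W_min = 30100000 × 21.11/282.59 = 2249000 kJ = 624.6 kWh.

625 kWh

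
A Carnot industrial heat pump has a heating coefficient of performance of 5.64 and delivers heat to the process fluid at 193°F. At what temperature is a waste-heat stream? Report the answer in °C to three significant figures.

COP_HP = T_H/(T_H − T_C) gives T_H − T_C = T_H/COP.
With T_H = 362.59 K, T_C = 362.59 × (1 − 1/5.64) = 298.30 K.
Converting, 298.30 K = 25.15°C.

25.2 °C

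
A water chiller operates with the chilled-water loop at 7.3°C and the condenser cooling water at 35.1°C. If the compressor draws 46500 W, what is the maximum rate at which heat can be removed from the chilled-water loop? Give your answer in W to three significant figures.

In absolute terms T_C = 280.45 K and T_H = 308.25 K, so ΔT = 27.80 K.
COP_Carnot = T_C/ΔT = 280.45/27.80 = 10.09.
Q̇_max = COP_Carnot × Ẇ = 10.09 × 46500 W = 469100 W.

469000 W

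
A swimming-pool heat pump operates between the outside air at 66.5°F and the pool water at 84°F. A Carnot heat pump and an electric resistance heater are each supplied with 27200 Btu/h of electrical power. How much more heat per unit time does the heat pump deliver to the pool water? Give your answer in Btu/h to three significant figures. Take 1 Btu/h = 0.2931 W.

818000 Btu/h

In absolute terms T_C = 292.32 K and T_H = 302.04 K, so ΔT = 9.722 K.
COP_Carnot = T_H/ΔT = 302.04/9.722 = 31.07.
The heat pump delivers Q̇_H = COP × Ẇ = 845000 Btu/h; the resistance heater delivers Ẇ = 27200 Btu/h.
Extra = (COP − 1)·Ẇ = 817800 Btu/h.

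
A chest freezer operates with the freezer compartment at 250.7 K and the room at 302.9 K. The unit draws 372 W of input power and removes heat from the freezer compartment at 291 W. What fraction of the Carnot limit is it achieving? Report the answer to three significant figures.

COP_actual = Q̇_C/Ẇ = 291.0/372.0 = 0.7823.
The reservoir spacing is ΔT = 302.9 − 250.7 = 52.20 K.
COP_Carnot = T_C/ΔT = 250.70/52.20 = 4.803.
η_II = COP_actual/COP_Carnot = 0.7823/4.803 = 0.1629.

0.163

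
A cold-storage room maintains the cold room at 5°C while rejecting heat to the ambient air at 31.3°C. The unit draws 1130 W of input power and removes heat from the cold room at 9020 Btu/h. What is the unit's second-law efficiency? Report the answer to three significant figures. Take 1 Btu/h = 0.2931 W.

0.221

Converting, Q̇_C = 9020 Btu/h = 2644 W, so COP_actual = Q̇_C/Ẇ = 2644/1130 = 2.340.
In absolute terms T_C = 278.15 K and T_H = 304.45 K, so ΔT = 26.30 K.
COP_Carnot = T_C/ΔT = 278.15/26.30 = 10.58.
η_II = COP_actual/COP_Carnot = 2.340/10.58 = 0.2212.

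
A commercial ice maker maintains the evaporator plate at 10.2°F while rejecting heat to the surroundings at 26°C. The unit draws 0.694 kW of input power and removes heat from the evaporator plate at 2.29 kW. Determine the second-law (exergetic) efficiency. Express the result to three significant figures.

COP_actual = Q̇_C/Ẇ = 2.290/0.6940 = 3.300.
In absolute terms T_C = 261.04 K and T_H = 299.15 K, so ΔT = 38.11 K.
COP_Carnot = T_C/ΔT = 261.04/38.11 = 6.849.
η_II = COP_actual/COP_Carnot = 3.300/6.849 = 0.4818.

0.482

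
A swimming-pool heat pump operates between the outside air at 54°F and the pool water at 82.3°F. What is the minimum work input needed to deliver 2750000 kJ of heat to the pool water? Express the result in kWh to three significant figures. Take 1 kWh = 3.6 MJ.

39.9 kWh

In absolute terms T_C = 285.37 K and T_H = 301.09 K, so ΔT = 15.72 K.
The reversible limit is COP_HP = T_H/ΔT = 19.15, so W_min = Q_H/COP = Q_H·ΔT/T_H.
W_min = 2750000 × 15.72/301.09 = 143600 kJ = 39.89 kWh.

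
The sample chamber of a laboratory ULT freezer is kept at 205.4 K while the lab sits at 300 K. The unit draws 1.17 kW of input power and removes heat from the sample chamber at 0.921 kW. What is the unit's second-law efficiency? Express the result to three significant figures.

COP_actual = Q̇_C/Ẇ = 0.9210/1.170 = 0.7872.
The reservoir spacing is ΔT = 300 − 205.4 = 94.60 K.
COP_Carnot = T_C/ΔT = 205.40/94.60 = 2.171.
η_II = COP_actual/COP_Carnot = 0.7872/2.171 = 0.3625.

0.363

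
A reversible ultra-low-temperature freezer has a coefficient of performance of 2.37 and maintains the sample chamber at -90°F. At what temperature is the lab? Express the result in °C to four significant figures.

COP_R = T_C/(T_H − T_C) gives T_H − T_C = T_C/COP.
With T_C = 205.37 K, T_H = 205.37 × (1 + 1/2.37) = 292.03 K.
Converting, 292.03 K = 18.88°C.

18.88 °C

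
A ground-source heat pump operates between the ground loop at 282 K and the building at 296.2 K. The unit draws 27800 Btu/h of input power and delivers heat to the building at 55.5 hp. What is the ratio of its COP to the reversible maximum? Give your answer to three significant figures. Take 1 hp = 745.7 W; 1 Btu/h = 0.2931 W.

0.244

Converting, Q̇_H = 55.50 hp = 141200 Btu/h, so COP_actual = Q̇_H/Ẇ = 141200/27800 = 5.079.
The reservoir spacing is ΔT = 296.2 − 282 = 14.20 K.
COP_Carnot = T_H/ΔT = 296.20/14.20 = 20.86.
η_II = COP_actual/COP_Carnot = 5.079/20.86 = 0.2435.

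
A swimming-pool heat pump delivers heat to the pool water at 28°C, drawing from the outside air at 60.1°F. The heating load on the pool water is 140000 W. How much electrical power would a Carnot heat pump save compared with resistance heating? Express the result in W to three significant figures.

In absolute terms T_C = 288.76 K and T_H = 301.15 K, so ΔT = 12.39 K.
COP_Carnot = T_H/ΔT = 301.15/12.39 = 24.31.
Resistance heating needs Ẇ_res = Q̇_H = 140000 W; the reversible heat pump needs only Ẇ_hp = Q̇_H/COP = 5759 W.
Saving = 140000 − 5759 = 134200 W.

134000 W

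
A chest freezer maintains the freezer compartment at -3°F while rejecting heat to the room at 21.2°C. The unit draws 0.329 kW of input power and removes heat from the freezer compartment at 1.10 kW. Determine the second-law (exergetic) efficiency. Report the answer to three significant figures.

COP_actual = Q̇_C/Ẇ = 1.100/0.3290 = 3.343.
In absolute terms T_C = 253.71 K and T_H = 294.35 K, so ΔT = 40.64 K.
COP_Carnot = T_C/ΔT = 253.71/40.64 = 6.242.
η_II = COP_actual/COP_Carnot = 3.343/6.242 = 0.5356.

0.536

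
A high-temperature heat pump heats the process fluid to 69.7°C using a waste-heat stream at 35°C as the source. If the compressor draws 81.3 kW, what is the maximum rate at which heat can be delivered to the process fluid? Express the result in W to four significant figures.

In absolute terms T_C = 308.15 K and T_H = 342.85 K, so ΔT = 34.70 K.
COP_Carnot = T_H/ΔT = 342.85/34.70 = 9.880.
Q̇_max = COP_Carnot × Ẇ = 9.880 × 81.30 kW = 803.3 kW = 803300 W.

803300 W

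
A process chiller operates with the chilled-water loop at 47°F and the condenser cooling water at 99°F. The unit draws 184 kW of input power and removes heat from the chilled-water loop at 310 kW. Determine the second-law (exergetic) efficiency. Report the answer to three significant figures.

0.173

COP_actual = Q̇_C/Ẇ = 310.0/184.0 = 1.685.
In absolute terms T_C = 281.48 K and T_H = 310.37 K, so ΔT = 28.89 K.
COP_Carnot = T_C/ΔT = 281.48/28.89 = 9.744.
η_II = COP_actual/COP_Carnot = 1.685/9.744 = 0.1729.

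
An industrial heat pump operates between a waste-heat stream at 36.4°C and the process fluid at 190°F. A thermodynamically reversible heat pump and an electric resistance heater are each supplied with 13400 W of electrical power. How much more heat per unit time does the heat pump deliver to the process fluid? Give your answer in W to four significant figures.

In absolute terms T_C = 309.55 K and T_H = 360.93 K, so ΔT = 51.38 K.
COP_Carnot = T_H/ΔT = 360.93/51.38 = 7.025.
The heat pump delivers Q̇_H = COP × Ẇ = 94130 W; the resistance heater delivers Ẇ = 13400 W.
Extra = (COP − 1)·Ẇ = 80730 W.

80730 W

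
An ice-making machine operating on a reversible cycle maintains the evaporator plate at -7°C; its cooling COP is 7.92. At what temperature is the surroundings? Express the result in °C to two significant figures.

27 °C

COP_R = T_C/(T_H − T_C) gives T_H − T_C = T_C/COP.
With T_C = 266.15 K, T_H = 266.15 × (1 + 1/7.92) = 299.75 K.
Converting, 299.75 K = 26.60°C.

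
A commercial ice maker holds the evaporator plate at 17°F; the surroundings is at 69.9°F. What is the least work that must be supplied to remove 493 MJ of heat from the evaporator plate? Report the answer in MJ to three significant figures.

54.7 MJ

In absolute terms T_C = 264.82 K and T_H = 294.21 K, so ΔT = 29.39 K.
The reversible limit is COP_R = T_C/ΔT = 9.011, so W_min = Q_C/COP = Q_C·ΔT/T_C.
W_min = 493.0 × 29.39/264.82 = 54.71 MJ.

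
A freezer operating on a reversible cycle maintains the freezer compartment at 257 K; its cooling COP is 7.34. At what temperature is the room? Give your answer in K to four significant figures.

COP_R = T_C/(T_H − T_C) gives T_H − T_C = T_C/COP.
With T_C = 257.00 K, T_H = 257.00 × (1 + 1/7.34) = 292.01 K.

292.0 K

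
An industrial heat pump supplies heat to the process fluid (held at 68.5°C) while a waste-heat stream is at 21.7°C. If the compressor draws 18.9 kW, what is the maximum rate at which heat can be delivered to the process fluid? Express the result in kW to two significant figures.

140 kW

In absolute terms T_C = 294.85 K and T_H = 341.65 K, so ΔT = 46.80 K.
COP_Carnot = T_H/ΔT = 341.65/46.80 = 7.300.
Q̇_max = COP_Carnot × Ẇ = 7.300 × 18.90 kW = 138.0 kW.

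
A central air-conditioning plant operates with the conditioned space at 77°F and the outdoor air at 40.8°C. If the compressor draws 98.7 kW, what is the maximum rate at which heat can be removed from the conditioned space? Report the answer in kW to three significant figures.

1860 kW

In absolute terms T_C = 298.15 K and T_H = 313.95 K, so ΔT = 15.80 K.
COP_Carnot = T_C/ΔT = 298.15/15.80 = 18.87.
Q̇_max = COP_Carnot × Ẇ = 18.87 × 98.70 kW = 1862 kW.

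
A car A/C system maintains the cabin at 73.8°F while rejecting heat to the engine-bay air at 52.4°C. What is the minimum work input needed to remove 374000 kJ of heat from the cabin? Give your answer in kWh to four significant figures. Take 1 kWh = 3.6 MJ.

10.23 kWh

In absolute terms T_C = 296.37 K and T_H = 325.55 K, so ΔT = 29.18 K.
The reversible limit is COP_R = T_C/ΔT = 10.16, so W_min = Q_C/COP = Q_C·ΔT/T_C.
W_min = 374000 × 29.18/296.37 = 36820 kJ = 10.23 kWh.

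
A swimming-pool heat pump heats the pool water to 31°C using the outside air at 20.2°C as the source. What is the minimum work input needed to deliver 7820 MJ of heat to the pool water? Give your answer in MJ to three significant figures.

In absolute terms T_C = 293.35 K and T_H = 304.15 K, so ΔT = 10.80 K.
The reversible limit is COP_HP = T_H/ΔT = 28.16, so W_min = Q_H/COP = Q_H·ΔT/T_H.
W_min = 7820 × 10.80/304.15 = 277.7 MJ.

278 MJ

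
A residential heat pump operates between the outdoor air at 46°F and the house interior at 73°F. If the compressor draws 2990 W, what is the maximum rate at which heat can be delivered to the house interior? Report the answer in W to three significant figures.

59000 W

In absolute terms T_C = 280.93 K and T_H = 295.93 K, so ΔT = 15.00 K.
COP_Carnot = T_H/ΔT = 295.93/15.00 = 19.73.
Q̇_max = COP_Carnot × Ẇ = 19.73 × 2990 W = 58990 W.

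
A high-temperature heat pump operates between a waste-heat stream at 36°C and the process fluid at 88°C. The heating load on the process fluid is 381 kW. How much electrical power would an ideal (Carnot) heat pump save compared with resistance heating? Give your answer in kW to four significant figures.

In absolute terms T_C = 309.15 K and T_H = 361.15 K, so ΔT = 52.00 K.
COP_Carnot = T_H/ΔT = 361.15/52.00 = 6.945.
Resistance heating needs Ẇ_res = Q̇_H = 381.0 kW; the reversible heat pump needs only Ẇ_hp = Q̇_H/COP = 54.86 kW.
Saving = 381.0 − 54.86 = 326.1 kW.

326.1 kW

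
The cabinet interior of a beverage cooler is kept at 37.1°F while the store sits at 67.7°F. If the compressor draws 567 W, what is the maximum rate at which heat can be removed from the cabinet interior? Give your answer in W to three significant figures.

In absolute terms T_C = 275.98 K and T_H = 292.98 K, so ΔT = 17.00 K.
COP_Carnot = T_C/ΔT = 275.98/17.00 = 16.23.
Q̇_max = COP_Carnot × Ẇ = 16.23 × 567.0 W = 9205 W.

9200 W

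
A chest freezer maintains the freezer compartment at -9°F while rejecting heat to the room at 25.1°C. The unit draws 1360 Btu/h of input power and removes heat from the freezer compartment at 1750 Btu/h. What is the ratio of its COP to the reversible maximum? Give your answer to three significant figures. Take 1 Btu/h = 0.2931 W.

0.246

COP_actual = Q̇_C/Ẇ = 1750/1360 = 1.287.
In absolute terms T_C = 250.37 K and T_H = 298.25 K, so ΔT = 47.88 K.
COP_Carnot = T_C/ΔT = 250.37/47.88 = 5.229.
η_II = COP_actual/COP_Carnot = 1.287/5.229 = 0.2461.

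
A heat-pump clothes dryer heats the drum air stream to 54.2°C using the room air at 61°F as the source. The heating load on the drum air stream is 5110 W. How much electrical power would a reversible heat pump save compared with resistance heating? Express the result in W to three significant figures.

4520 W

In absolute terms T_C = 289.26 K and T_H = 327.35 K, so ΔT = 38.09 K.
COP_Carnot = T_H/ΔT = 327.35/38.09 = 8.594.
Resistance heating needs Ẇ_res = Q̇_H = 5110 W; the reversible heat pump needs only Ẇ_hp = Q̇_H/COP = 594.6 W.
Saving = 5110 − 594.6 = 4515 W.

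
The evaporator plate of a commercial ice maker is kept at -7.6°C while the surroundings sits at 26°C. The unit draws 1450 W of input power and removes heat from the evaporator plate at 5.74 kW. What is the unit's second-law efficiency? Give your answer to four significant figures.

Converting, Q̇_C = 5.740 kW = 5740 W, so COP_actual = Q̇_C/Ẇ = 5740/1450 = 3.959.
In absolute terms T_C = 265.55 K and T_H = 299.15 K, so ΔT = 33.60 K.
COP_Carnot = T_C/ΔT = 265.55/33.60 = 7.903.
η_II = COP_actual/COP_Carnot = 3.959/7.903 = 0.5009.

0.5009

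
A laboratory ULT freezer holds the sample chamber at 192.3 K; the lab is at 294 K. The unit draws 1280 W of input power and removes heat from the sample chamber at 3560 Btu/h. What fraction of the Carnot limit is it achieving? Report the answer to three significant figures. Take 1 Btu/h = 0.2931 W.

Converting, Q̇_C = 3560 Btu/h = 1043 W, so COP_actual = Q̇_C/Ẇ = 1043/1280 = 0.8152.
The reservoir spacing is ΔT = 294 − 192.3 = 101.7 K.
COP_Carnot = T_C/ΔT = 192.30/101.7 = 1.891.
η_II = COP_actual/COP_Carnot = 0.8152/1.891 = 0.4311.

0.431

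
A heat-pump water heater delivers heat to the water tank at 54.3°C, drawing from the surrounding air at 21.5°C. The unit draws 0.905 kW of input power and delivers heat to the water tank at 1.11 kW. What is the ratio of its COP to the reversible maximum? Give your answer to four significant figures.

0.1229

COP_actual = Q̇_H/Ẇ = 1.110/0.9050 = 1.227.
In absolute terms T_C = 294.65 K and T_H = 327.45 K, so ΔT = 32.80 K.
COP_Carnot = T_H/ΔT = 327.45/32.80 = 9.983.
η_II = COP_actual/COP_Carnot = 1.227/9.983 = 0.1229.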